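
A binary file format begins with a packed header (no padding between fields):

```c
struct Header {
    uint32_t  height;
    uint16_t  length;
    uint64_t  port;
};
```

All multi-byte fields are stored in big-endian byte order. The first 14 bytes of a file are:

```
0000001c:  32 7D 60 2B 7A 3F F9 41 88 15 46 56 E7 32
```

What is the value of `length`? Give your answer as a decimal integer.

`length` follows `height` (4 bytes), so it starts at byte offset 4 and occupies 2 bytes.
Bytes at offsets 4..5: 7A 3F.
In big-endian order the high byte comes first in memory.
The bytes are already most-significant first: 0x7A3F.
0x7A3F = 31295.

31295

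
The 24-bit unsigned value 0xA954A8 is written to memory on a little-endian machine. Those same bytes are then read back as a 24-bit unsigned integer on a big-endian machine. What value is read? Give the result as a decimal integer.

Stored little-endian, the bytes at ascending addresses are A8 54 A9.
Read back as big-endian, the last byte is least significant, giving 0xA854A9.
0xA854A9 = 11031721.

11031721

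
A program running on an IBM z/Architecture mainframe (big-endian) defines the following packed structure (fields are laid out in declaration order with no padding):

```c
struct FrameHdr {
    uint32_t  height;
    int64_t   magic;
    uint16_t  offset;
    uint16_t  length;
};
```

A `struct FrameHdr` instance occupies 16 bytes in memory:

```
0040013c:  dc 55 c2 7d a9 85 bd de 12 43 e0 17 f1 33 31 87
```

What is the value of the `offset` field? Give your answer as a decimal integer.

`offset` follows `height` (4 B), `magic` (8 B), so it starts at offset 4 + 8 = 12 and occupies 2 bytes.
Bytes at offsets 12..13: F1 33.
Big-endian stores the most-significant byte at the lowest address.
The bytes are already most-significant first: 0xF133.
0xF133 = 61747.

61747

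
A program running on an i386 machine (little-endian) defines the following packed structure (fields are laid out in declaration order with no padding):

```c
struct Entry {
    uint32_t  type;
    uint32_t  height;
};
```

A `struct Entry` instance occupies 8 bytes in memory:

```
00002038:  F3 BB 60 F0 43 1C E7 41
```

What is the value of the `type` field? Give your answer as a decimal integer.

`type` is the first field, at byte offset 0, occupying 4 bytes.
Bytes at offsets 0..3: F3 BB 60 F0.
Little-endian: lowest address holds the least-significant byte.
Reassemble most-significant byte first: F0 60 BB F3 → 0xF060BBF3.
0xF060BBF3 = 4032871411.

4032871411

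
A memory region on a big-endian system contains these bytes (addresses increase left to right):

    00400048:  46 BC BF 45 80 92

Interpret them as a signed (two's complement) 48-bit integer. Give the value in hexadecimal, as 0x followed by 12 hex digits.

0x46BCBF458092

Big-endian stores the most-significant byte at the lowest address.
The bytes are already most-significant first: 0x46BCBF458092.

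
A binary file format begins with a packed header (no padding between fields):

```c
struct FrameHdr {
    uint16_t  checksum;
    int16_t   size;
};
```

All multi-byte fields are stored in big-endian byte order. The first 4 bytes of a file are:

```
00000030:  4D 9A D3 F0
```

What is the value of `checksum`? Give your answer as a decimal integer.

19866

`checksum` is the first field, at byte offset 0, occupying 2 bytes.
Bytes at offsets 0..1: 4D 9A.
Big-endian: lowest address holds the most-significant byte.
The bytes are already most-significant first: 0x4D9A.
0x4D9A = 19866.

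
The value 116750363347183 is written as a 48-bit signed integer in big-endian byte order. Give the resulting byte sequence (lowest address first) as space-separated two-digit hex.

116750363347183 in hexadecimal, padded to 48 bits, is 0x6A2F0FEF48EF.
Split into bytes (most-significant first): 6A 2F 0F EF 48 EF.
Big-endian: lowest address holds the most-significant byte.
So the memory order matches the most-significant-first order: 6A 2F 0F EF 48 EF.

6A 2F 0F EF 48 EF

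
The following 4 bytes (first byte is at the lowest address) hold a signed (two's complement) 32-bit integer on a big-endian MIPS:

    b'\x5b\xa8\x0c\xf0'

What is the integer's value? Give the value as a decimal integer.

Big-endian: lowest address holds the most-significant byte.
The bytes are already most-significant first: 0x5BA80CF0.
0x5BA80CF0 = 1537740016.

1537740016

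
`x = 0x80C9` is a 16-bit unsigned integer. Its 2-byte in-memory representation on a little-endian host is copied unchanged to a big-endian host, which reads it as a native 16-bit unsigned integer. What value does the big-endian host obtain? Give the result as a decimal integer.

51584

Stored little-endian, the bytes at ascending addresses are C9 80.
Read back as big-endian, the last byte is least significant, giving 0xC980.
0xC980 = 51584.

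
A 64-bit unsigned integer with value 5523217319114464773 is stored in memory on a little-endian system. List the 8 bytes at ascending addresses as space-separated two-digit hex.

5523217319114464773 in hexadecimal, padded to 64 bits, is 0x4CA668E3731A5E05.
Split into bytes (most-significant first): 4C A6 68 E3 73 1A 5E 05.
Little-endian: lowest address holds the least-significant byte.
So at ascending addresses the bytes are 05 5E 1A 73 E3 68 A6 4C.

05 5E 1A 73 E3 68 A6 4C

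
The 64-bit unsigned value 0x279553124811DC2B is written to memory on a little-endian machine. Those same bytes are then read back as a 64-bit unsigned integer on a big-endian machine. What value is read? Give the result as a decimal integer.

Stored little-endian, the bytes at ascending addresses are 2B DC 11 48 12 53 95 27.
Read back as big-endian, the last byte is least significant, giving 0x2BDC114812539527.
0x2BDC114812539527 = 3160420039750030631.

3160420039750030631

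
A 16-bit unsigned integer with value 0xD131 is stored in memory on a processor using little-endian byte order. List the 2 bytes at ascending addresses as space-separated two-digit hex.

31 D1

Split into bytes (most-significant first): D1 31.
Little-endian: lowest address holds the least-significant byte.
So at ascending addresses the bytes are 31 D1.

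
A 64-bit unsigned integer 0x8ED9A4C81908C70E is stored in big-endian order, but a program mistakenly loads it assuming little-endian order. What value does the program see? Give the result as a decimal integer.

Stored big-endian, the bytes at ascending addresses are 8E D9 A4 C8 19 08 C7 0E.
Read back as little-endian, the first byte is least significant, giving 0x0EC70819C8A4D98E.
0x0EC70819C8A4D98E = 1064828743729863054.

1064828743729863054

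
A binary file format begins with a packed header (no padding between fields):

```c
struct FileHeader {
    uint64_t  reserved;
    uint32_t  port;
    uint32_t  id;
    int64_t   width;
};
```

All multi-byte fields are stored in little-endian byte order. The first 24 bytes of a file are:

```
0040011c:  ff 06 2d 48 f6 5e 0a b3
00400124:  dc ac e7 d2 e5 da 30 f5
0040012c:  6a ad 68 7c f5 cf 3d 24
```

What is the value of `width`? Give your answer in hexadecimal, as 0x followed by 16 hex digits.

`width` follows `reserved` (8 B), `port` (4 B), `id` (4 B), so it starts at offset 8 + 4 + 4 = 16 and occupies 8 bytes.
Bytes at offsets 16..23: 6A AD 68 7C F5 CF 3D 24.
Little-endian: lowest address holds the least-significant byte.
Reassemble most-significant byte first: 24 3D CF F5 7C 68 AD 6A → 0x243DCFF57C68AD6A.

0x243DCFF57C68AD6A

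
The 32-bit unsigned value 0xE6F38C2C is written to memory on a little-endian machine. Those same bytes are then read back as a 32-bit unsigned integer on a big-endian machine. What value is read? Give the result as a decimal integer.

747434982

Stored little-endian, the bytes at ascending addresses are 2C 8C F3 E6.
Read back as big-endian, the last byte is least significant, giving 0x2C8CF3E6.
0x2C8CF3E6 = 747434982.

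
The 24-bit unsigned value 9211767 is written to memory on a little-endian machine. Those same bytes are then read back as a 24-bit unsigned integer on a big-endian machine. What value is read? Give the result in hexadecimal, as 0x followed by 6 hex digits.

0x778F8C

9211767 in 24-bit hexadecimal is 0x8C8F77.
Stored little-endian, the bytes at ascending addresses are 77 8F 8C.
Read back as big-endian, the last byte is least significant, giving 0x778F8C.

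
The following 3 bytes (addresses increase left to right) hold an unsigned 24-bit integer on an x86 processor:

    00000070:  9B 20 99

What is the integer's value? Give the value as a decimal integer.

Little-endian stores the least-significant byte at the lowest address.
Reassemble most-significant byte first: 99 20 9B → 0x99209B.
0x99209B = 10035355.

10035355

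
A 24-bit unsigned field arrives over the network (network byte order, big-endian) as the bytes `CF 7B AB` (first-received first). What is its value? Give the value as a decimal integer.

In big-endian order the high byte comes first in memory.
The bytes are already most-significant first: 0xCF7BAB.
0xCF7BAB = 13597611.

13597611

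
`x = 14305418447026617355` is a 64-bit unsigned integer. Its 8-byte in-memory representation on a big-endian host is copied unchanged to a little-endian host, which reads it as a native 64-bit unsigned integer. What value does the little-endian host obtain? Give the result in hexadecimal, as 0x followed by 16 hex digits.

14305418447026617355 in 64-bit hexadecimal is 0xC6870E48C2577C0B.
Stored big-endian, the bytes at ascending addresses are C6 87 0E 48 C2 57 7C 0B.
Read back as little-endian, the first byte is least significant, giving 0x0B7C57C2480E87C6.

0x0B7C57C2480E87C6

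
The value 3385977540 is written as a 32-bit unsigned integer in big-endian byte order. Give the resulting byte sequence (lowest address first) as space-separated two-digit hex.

3385977540 in hexadecimal, padded to 32 bits, is 0xC9D1EAC4.
Split into bytes (most-significant first): C9 D1 EA C4.
Big-endian stores the most-significant byte at the lowest address.
So the memory order matches the most-significant-first order: C9 D1 EA C4.

C9 D1 EA C4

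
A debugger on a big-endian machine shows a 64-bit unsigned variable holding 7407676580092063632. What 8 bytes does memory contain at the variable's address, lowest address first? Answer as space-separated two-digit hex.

66 CD 5A 9A 1F 5E 2F 90

7407676580092063632 in hexadecimal, padded to 64 bits, is 0x66CD5A9A1F5E2F90.
Split into bytes (most-significant first): 66 CD 5A 9A 1F 5E 2F 90.
Big-endian stores the most-significant byte at the lowest address.
So the memory order matches the most-significant-first order: 66 CD 5A 9A 1F 5E 2F 90.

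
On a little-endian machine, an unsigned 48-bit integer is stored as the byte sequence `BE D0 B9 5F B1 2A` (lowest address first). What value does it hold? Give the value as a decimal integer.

Little-endian: lowest address holds the least-significant byte.
Reassemble most-significant byte first: 2A B1 5F B9 D0 BE → 0x2AB15FB9D0BE.
0x2AB15FB9D0BE = 46941303591102.

46941303591102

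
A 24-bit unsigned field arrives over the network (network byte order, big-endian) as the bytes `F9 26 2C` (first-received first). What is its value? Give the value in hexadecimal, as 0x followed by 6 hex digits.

0xF9262C

Big-endian: lowest address holds the most-significant byte.
The bytes are already most-significant first: 0xF9262C.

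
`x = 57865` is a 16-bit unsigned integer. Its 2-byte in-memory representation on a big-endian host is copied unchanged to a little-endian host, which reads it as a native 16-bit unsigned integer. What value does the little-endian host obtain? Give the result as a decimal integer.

2530

57865 in 16-bit hexadecimal is 0xE209.
Stored big-endian, the bytes at ascending addresses are E2 09.
Read back as little-endian, the first byte is least significant, giving 0x09E2.
0x09E2 = 2530.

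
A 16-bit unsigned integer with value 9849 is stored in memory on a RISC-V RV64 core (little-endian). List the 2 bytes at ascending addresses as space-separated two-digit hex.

9849 in hexadecimal, padded to 16 bits, is 0x2679.
Split into bytes (most-significant first): 26 79.
In little-endian order the low byte comes first in memory.
So at ascending addresses the bytes are 79 26.

79 26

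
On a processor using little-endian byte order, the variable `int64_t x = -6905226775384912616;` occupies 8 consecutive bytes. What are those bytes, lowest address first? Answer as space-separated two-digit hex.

18 8D AA 4F D5 B4 2B A0

Two's complement of -6905226775384912616 in 64 bits: 6905226775384912616 = 0x5FD44B2AB05572E8; invert → 0xA02BB4D54FAA8D17; add 1 → 0xA02BB4D54FAA8D18.
Split into bytes (most-significant first): A0 2B B4 D5 4F AA 8D 18.
In little-endian order the low byte comes first in memory.
So at ascending addresses the bytes are 18 8D AA 4F D5 B4 2B A0.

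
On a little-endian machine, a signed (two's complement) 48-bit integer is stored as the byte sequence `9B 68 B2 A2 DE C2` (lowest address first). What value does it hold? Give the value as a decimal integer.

Little-endian: lowest address holds the least-significant byte.
Reassemble most-significant byte first: C2 DE A2 B2 68 9B → 0xC2DEA2B2689B.
Top bit is set, so as a signed 48-bit value this is 0xC2DEA2B2689B − 2^48 = -67213508581221.

-67213508581221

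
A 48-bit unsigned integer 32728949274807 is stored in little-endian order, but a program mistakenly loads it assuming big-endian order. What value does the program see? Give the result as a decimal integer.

201452845646877

32728949274807 in 48-bit hexadecimal is 0x1DC44D6538B7.
Stored little-endian, the bytes at ascending addresses are B7 38 65 4D C4 1D.
Read back as big-endian, the last byte is least significant, giving 0xB738654DC41D.
0xB738654DC41D = 201452845646877.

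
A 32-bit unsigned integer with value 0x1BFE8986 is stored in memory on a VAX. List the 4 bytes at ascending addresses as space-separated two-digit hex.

Split into bytes (most-significant first): 1B FE 89 86.
In little-endian order the low byte comes first in memory.
So at ascending addresses the bytes are 86 89 FE 1B.

86 89 FE 1B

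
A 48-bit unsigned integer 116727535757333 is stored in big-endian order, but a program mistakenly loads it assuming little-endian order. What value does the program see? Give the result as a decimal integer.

24087480969578

116727535757333 in 48-bit hexadecimal is 0x6A29BF4DE815.
Stored big-endian, the bytes at ascending addresses are 6A 29 BF 4D E8 15.
Read back as little-endian, the first byte is least significant, giving 0x15E84DBF296A.
0x15E84DBF296A = 24087480969578.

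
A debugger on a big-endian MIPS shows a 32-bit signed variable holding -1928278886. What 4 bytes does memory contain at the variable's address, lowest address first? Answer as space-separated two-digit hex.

8D 10 CC 9A

Two's complement of -1928278886 in 32 bits: 1928278886 = 0x72EF3366; invert → 0x8D10CC99; add 1 → 0x8D10CC9A.
Split into bytes (most-significant first): 8D 10 CC 9A.
In big-endian order the high byte comes first in memory.
So the memory order matches the most-significant-first order: 8D 10 CC 9A.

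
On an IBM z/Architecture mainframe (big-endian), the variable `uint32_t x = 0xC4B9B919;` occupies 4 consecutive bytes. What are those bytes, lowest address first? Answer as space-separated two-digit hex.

Split into bytes (most-significant first): C4 B9 B9 19.
In big-endian order the high byte comes first in memory.
So the memory order matches the most-significant-first order: C4 B9 B9 19.

C4 B9 B9 19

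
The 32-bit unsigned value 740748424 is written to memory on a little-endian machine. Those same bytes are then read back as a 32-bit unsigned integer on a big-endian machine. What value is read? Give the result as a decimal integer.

740748424 in 32-bit hexadecimal is 0x2C26EC88.
Stored little-endian, the bytes at ascending addresses are 88 EC 26 2C.
Read back as big-endian, the last byte is least significant, giving 0x88EC262C.
0x88EC262C = 2297177644.

2297177644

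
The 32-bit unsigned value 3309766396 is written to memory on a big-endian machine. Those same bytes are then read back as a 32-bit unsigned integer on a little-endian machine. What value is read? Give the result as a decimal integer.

4228270021

3309766396 in 32-bit hexadecimal is 0xC54706FC.
Stored big-endian, the bytes at ascending addresses are C5 47 06 FC.
Read back as little-endian, the first byte is least significant, giving 0xFC0647C5.
0xFC0647C5 = 4228270021.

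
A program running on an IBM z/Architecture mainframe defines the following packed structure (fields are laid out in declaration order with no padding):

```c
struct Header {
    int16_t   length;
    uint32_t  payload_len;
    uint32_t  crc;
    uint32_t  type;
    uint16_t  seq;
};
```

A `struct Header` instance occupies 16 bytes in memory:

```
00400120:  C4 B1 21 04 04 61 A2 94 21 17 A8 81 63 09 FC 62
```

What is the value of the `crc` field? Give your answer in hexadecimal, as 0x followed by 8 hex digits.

`crc` follows `length` (2 B), `payload_len` (4 B), so it starts at offset 2 + 4 = 6 and occupies 4 bytes.
Bytes at offsets 6..9: A2 94 21 17.
Big-endian stores the most-significant byte at the lowest address.
The bytes are already most-significant first: 0xA2942117.

0xA2942117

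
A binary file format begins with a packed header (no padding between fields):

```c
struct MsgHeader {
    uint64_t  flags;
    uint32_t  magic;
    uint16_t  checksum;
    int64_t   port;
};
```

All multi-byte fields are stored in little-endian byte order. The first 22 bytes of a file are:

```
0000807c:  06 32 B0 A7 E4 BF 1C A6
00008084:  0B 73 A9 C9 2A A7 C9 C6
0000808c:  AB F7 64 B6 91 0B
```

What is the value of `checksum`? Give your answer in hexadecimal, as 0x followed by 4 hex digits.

`checksum` follows `flags` (8 B), `magic` (4 B), so it starts at offset 8 + 4 = 12 and occupies 2 bytes.
Bytes at offsets 12..13: 2A A7.
In little-endian order the low byte comes first in memory.
Reassemble most-significant byte first: A7 2A → 0xA72A.

0xA72A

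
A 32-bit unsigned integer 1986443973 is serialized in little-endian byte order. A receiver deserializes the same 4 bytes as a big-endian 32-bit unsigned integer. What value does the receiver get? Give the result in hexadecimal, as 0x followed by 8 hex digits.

1986443973 in 32-bit hexadecimal is 0x7666BAC5.
Stored little-endian, the bytes at ascending addresses are C5 BA 66 76.
Read back as big-endian, the last byte is least significant, giving 0xC5BA6676.

0xC5BA6676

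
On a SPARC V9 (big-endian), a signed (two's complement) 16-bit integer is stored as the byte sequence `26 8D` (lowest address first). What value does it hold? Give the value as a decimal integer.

Big-endian stores the most-significant byte at the lowest address.
The bytes are already most-significant first: 0x268D.
0x268D = 9869.

9869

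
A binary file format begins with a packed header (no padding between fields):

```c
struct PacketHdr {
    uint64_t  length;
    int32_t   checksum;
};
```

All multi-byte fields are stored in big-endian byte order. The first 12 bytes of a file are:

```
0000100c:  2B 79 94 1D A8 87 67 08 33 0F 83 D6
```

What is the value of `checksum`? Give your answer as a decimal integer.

856654806

`checksum` follows `length` (8 bytes), so it starts at byte offset 8 and occupies 4 bytes.
Bytes at offsets 8..11: 33 0F 83 D6.
Big-endian: lowest address holds the most-significant byte.
The bytes are already most-significant first: 0x330F83D6.
0x330F83D6 = 856654806.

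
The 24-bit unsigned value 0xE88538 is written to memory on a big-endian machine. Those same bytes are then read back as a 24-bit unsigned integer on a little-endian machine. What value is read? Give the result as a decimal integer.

Stored big-endian, the bytes at ascending addresses are E8 85 38.
Read back as little-endian, the first byte is least significant, giving 0x3885E8.
0x3885E8 = 3704296.

3704296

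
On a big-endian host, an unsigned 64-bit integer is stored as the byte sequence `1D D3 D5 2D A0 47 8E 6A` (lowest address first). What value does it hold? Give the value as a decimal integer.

2149295839125147242

Big-endian: lowest address holds the most-significant byte.
The bytes are already most-significant first: 0x1DD3D52DA0478E6A.
0x1DD3D52DA0478E6A = 2149295839125147242.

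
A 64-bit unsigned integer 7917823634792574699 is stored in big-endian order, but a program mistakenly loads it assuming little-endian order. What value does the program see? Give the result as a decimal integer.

17000525895259316589

7917823634792574699 in 64-bit hexadecimal is 0x6DE1C2A53A00EEEB.
Stored big-endian, the bytes at ascending addresses are 6D E1 C2 A5 3A 00 EE EB.
Read back as little-endian, the first byte is least significant, giving 0xEBEE003AA5C2E16D.
0xEBEE003AA5C2E16D = 17000525895259316589.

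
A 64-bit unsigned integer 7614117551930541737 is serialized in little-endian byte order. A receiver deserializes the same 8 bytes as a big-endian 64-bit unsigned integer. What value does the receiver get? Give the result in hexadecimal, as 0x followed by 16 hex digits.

7614117551930541737 in 64-bit hexadecimal is 0x69AAC79278E306A9.
Stored little-endian, the bytes at ascending addresses are A9 06 E3 78 92 C7 AA 69.
Read back as big-endian, the last byte is least significant, giving 0xA906E37892C7AA69.

0xA906E37892C7AA69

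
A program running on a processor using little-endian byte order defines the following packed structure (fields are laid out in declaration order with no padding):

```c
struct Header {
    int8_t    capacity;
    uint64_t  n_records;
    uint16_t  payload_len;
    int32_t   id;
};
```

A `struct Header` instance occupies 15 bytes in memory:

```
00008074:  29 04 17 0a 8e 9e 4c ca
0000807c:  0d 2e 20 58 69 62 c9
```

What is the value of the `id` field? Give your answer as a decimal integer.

`id` follows `capacity` (1 B), `n_records` (8 B), `payload_len` (2 B), so it starts at offset 1 + 8 + 2 = 11 and occupies 4 bytes.
Bytes at offsets 11..14: 58 69 62 C9.
Little-endian stores the least-significant byte at the lowest address.
Reassemble most-significant byte first: C9 62 69 58 → 0xC9626958.
Top bit is set, so as a signed 32-bit value this is 0xC9626958 − 2^32 = -916297384.

-916297384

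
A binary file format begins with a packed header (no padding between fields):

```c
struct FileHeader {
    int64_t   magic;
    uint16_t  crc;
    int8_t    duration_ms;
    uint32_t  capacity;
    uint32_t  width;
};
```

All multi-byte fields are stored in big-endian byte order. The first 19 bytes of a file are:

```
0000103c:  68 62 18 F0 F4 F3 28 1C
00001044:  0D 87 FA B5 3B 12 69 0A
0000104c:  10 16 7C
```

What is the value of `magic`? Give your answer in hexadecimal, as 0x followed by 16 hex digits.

0x686218F0F4F3281C

`magic` is the first field, at byte offset 0, occupying 8 bytes.
Bytes at offsets 0..7: 68 62 18 F0 F4 F3 28 1C.
Big-endian: lowest address holds the most-significant byte.
The bytes are already most-significant first: 0x686218F0F4F3281C.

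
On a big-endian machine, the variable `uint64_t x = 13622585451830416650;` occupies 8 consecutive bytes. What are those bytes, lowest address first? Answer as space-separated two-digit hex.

13622585451830416650 in hexadecimal, padded to 64 bits, is 0xBD0D254AFAC1950A.
Split into bytes (most-significant first): BD 0D 25 4A FA C1 95 0A.
Big-endian: lowest address holds the most-significant byte.
So the memory order matches the most-significant-first order: BD 0D 25 4A FA C1 95 0A.

BD 0D 25 4A FA C1 95 0A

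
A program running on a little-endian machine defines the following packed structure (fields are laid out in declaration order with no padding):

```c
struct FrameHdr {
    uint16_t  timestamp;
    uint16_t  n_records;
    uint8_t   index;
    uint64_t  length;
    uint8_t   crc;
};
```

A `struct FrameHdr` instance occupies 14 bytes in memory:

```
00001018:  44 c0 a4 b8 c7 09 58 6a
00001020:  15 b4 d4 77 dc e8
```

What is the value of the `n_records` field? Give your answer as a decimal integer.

47268

`n_records` follows `timestamp` (2 bytes), so it starts at byte offset 2 and occupies 2 bytes.
Bytes at offsets 2..3: A4 B8.
Little-endian stores the least-significant byte at the lowest address.
Reassemble most-significant byte first: B8 A4 → 0xB8A4.
0xB8A4 = 47268.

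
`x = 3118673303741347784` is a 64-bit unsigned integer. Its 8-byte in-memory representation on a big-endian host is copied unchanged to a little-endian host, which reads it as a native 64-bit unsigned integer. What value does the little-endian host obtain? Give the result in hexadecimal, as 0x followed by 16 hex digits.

3118673303741347784 in 64-bit hexadecimal is 0x2B47C0D8A7FF37C8.
Stored big-endian, the bytes at ascending addresses are 2B 47 C0 D8 A7 FF 37 C8.
Read back as little-endian, the first byte is least significant, giving 0xC837FFA7D8C0472B.

0xC837FFA7D8C0472B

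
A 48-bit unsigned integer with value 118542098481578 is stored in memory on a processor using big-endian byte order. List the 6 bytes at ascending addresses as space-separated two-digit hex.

118542098481578 in hexadecimal, padded to 48 bits, is 0x6BD03BABC1AA.
Split into bytes (most-significant first): 6B D0 3B AB C1 AA.
Big-endian: lowest address holds the most-significant byte.
So the memory order matches the most-significant-first order: 6B D0 3B AB C1 AA.

6B D0 3B AB C1 AA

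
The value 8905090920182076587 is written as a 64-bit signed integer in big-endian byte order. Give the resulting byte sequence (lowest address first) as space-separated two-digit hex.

7B 95 3D 02 BE 02 54 AB

8905090920182076587 in hexadecimal, padded to 64 bits, is 0x7B953D02BE0254AB.
Split into bytes (most-significant first): 7B 95 3D 02 BE 02 54 AB.
Big-endian: lowest address holds the most-significant byte.
So the memory order matches the most-significant-first order: 7B 95 3D 02 BE 02 54 AB.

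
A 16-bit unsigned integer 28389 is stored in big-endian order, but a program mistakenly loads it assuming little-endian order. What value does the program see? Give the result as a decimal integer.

28389 in 16-bit hexadecimal is 0x6EE5.
Stored big-endian, the bytes at ascending addresses are 6E E5.
Read back as little-endian, the first byte is least significant, giving 0xE56E.
0xE56E = 58734.

58734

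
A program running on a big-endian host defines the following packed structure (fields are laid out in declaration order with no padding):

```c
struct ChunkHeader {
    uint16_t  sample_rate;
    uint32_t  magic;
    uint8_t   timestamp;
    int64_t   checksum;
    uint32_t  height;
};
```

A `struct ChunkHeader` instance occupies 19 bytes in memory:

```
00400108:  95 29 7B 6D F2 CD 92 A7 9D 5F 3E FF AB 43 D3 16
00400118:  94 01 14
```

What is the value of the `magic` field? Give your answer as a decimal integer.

2070803149

`magic` follows `sample_rate` (2 bytes), so it starts at byte offset 2 and occupies 4 bytes.
Bytes at offsets 2..5: 7B 6D F2 CD.
In big-endian order the high byte comes first in memory.
The bytes are already most-significant first: 0x7B6DF2CD.
0x7B6DF2CD = 2070803149.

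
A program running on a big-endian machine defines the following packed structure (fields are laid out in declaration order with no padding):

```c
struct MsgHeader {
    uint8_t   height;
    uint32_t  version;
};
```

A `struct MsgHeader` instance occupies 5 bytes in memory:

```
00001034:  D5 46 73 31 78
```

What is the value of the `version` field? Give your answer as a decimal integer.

`version` follows `height` (1 byte), so it starts at byte offset 1 and occupies 4 bytes.
Bytes at offsets 1..4: 46 73 31 78.
Big-endian stores the most-significant byte at the lowest address.
The bytes are already most-significant first: 0x46733178.
0x46733178 = 1181954424.

1181954424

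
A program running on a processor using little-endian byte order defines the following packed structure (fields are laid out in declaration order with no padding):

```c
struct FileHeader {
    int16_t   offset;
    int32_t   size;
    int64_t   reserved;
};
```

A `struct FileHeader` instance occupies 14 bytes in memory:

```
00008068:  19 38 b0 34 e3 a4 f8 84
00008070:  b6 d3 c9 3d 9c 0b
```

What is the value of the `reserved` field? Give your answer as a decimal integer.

`reserved` follows `offset` (2 B), `size` (4 B), so it starts at offset 2 + 4 = 6 and occupies 8 bytes.
Bytes at offsets 6..13: F8 84 B6 D3 C9 3D 9C 0B.
Little-endian stores the least-significant byte at the lowest address.
Reassemble most-significant byte first: 0B 9C 3D C9 D3 B6 84 F8 → 0x0B9C3DC9D3B684F8.
0x0B9C3DC9D3B684F8 = 836611567833744632.

836611567833744632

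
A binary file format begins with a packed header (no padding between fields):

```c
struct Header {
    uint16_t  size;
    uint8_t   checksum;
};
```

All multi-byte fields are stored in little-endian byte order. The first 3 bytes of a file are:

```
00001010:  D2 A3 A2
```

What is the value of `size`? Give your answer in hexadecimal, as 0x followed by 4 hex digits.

`size` is the first field, at byte offset 0, occupying 2 bytes.
Bytes at offsets 0..1: D2 A3.
Little-endian: lowest address holds the least-significant byte.
Reassemble most-significant byte first: A3 D2 → 0xA3D2.

0xA3D2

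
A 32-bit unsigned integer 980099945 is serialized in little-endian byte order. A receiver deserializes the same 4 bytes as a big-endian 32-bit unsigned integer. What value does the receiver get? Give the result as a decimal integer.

1763928890

980099945 in 32-bit hexadecimal is 0x3A6B2369.
Stored little-endian, the bytes at ascending addresses are 69 23 6B 3A.
Read back as big-endian, the last byte is least significant, giving 0x69236B3A.
0x69236B3A = 1763928890.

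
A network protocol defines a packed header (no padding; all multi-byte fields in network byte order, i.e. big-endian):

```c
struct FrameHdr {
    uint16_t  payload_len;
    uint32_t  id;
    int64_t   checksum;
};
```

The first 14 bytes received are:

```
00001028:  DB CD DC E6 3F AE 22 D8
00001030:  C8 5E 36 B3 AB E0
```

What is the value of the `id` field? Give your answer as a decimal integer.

`id` follows `payload_len` (2 bytes), so it starts at byte offset 2 and occupies 4 bytes.
Bytes at offsets 2..5: DC E6 3F AE.
In big-endian order the high byte comes first in memory.
The bytes are already most-significant first: 0xDCE63FAE.
0xDCE63FAE = 3706077102.

3706077102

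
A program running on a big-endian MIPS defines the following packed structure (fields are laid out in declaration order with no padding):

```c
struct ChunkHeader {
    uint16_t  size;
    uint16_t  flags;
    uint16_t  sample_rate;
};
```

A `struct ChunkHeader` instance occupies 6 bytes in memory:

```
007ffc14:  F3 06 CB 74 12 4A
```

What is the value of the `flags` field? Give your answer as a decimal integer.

52084

`flags` follows `size` (2 bytes), so it starts at byte offset 2 and occupies 2 bytes.
Bytes at offsets 2..3: CB 74.
Big-endian stores the most-significant byte at the lowest address.
The bytes are already most-significant first: 0xCB74.
0xCB74 = 52084.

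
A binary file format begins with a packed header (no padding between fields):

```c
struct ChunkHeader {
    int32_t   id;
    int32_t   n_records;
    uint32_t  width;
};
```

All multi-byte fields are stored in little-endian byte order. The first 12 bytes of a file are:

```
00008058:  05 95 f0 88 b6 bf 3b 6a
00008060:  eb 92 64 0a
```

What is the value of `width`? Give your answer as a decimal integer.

174363371

`width` follows `id` (4 B), `n_records` (4 B), so it starts at offset 4 + 4 = 8 and occupies 4 bytes.
Bytes at offsets 8..11: EB 92 64 0A.
In little-endian order the low byte comes first in memory.
Reassemble most-significant byte first: 0A 64 92 EB → 0x0A6492EB.
0x0A6492EB = 174363371.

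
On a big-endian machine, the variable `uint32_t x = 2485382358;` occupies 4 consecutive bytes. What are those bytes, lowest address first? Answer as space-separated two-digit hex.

2485382358 in hexadecimal, padded to 32 bits, is 0x9423ECD6.
Split into bytes (most-significant first): 94 23 EC D6.
In big-endian order the high byte comes first in memory.
So the memory order matches the most-significant-first order: 94 23 EC D6.

94 23 EC D6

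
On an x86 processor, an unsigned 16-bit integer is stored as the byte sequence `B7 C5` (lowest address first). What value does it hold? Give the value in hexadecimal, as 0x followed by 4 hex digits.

0xC5B7

Little-endian: lowest address holds the least-significant byte.
Reassemble most-significant byte first: C5 B7 → 0xC5B7.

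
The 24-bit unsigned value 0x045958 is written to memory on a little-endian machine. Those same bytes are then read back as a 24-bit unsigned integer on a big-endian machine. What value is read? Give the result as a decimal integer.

5789956

Stored little-endian, the bytes at ascending addresses are 58 59 04.
Read back as big-endian, the last byte is least significant, giving 0x585904.
0x585904 = 5789956.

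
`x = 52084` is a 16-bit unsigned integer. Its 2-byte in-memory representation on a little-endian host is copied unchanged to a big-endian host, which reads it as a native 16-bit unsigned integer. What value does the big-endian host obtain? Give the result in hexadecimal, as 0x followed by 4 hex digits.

52084 in 16-bit hexadecimal is 0xCB74.
Stored little-endian, the bytes at ascending addresses are 74 CB.
Read back as big-endian, the last byte is least significant, giving 0x74CB.

0x74CB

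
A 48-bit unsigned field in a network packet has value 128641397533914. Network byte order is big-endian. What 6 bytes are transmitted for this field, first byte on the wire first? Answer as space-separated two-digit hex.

74 FF A8 CD AC DA

128641397533914 in hexadecimal, padded to 48 bits, is 0x74FFA8CDACDA.
Split into bytes (most-significant first): 74 FF A8 CD AC DA.
Big-endian: lowest address holds the most-significant byte.
So the memory order matches the most-significant-first order: 74 FF A8 CD AC DA.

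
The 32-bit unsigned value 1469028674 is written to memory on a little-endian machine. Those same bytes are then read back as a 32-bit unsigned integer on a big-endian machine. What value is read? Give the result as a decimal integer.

1469028674 in 32-bit hexadecimal is 0x578F9942.
Stored little-endian, the bytes at ascending addresses are 42 99 8F 57.
Read back as big-endian, the last byte is least significant, giving 0x42998F57.
0x42998F57 = 1117359959.

1117359959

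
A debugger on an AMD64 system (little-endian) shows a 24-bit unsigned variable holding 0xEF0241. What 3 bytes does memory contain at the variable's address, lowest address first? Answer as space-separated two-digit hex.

41 02 EF

Split into bytes (most-significant first): EF 02 41.
Little-endian: lowest address holds the least-significant byte.
So at ascending addresses the bytes are 41 02 EF.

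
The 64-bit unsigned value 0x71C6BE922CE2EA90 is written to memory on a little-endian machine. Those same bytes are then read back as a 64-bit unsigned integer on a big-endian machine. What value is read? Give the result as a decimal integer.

10442407367080330865

Stored little-endian, the bytes at ascending addresses are 90 EA E2 2C 92 BE C6 71.
Read back as big-endian, the last byte is least significant, giving 0x90EAE22C92BEC671.
0x90EAE22C92BEC671 = 10442407367080330865.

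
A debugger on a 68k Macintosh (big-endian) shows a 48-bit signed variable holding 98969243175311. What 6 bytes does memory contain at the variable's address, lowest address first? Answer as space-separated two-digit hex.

5A 03 12 95 49 8F

98969243175311 in hexadecimal, padded to 48 bits, is 0x5A031295498F.
Split into bytes (most-significant first): 5A 03 12 95 49 8F.
In big-endian order the high byte comes first in memory.
So the memory order matches the most-significant-first order: 5A 03 12 95 49 8F.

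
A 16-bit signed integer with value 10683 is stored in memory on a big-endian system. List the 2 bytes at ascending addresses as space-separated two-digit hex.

10683 in hexadecimal, padded to 16 bits, is 0x29BB.
Split into bytes (most-significant first): 29 BB.
Big-endian: lowest address holds the most-significant byte.
So the memory order matches the most-significant-first order: 29 BB.

29 BB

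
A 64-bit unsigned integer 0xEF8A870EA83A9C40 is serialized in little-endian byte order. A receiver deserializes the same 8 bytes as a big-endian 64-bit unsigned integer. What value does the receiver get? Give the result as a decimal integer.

Stored little-endian, the bytes at ascending addresses are 40 9C 3A A8 0E 87 8A EF.
Read back as big-endian, the last byte is least significant, giving 0x409C3AA80E878AEF.
0x409C3AA80E878AEF = 4655660608266930927.

4655660608266930927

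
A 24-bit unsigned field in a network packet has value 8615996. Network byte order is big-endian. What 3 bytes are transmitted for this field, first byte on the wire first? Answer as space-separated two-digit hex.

8615996 in hexadecimal, padded to 24 bits, is 0x83783C.
Split into bytes (most-significant first): 83 78 3C.
Big-endian: lowest address holds the most-significant byte.
So the memory order matches the most-significant-first order: 83 78 3C.

83 78 3C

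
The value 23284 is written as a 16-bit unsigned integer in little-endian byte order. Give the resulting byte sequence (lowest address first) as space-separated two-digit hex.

23284 in hexadecimal, padded to 16 bits, is 0x5AF4.
Split into bytes (most-significant first): 5A F4.
In little-endian order the low byte comes first in memory.
So at ascending addresses the bytes are F4 5A.

F4 5A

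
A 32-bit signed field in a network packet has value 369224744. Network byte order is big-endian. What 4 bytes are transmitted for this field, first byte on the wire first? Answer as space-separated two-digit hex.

16 01 EC 28

369224744 in hexadecimal, padded to 32 bits, is 0x1601EC28.
Split into bytes (most-significant first): 16 01 EC 28.
Big-endian stores the most-significant byte at the lowest address.
So the memory order matches the most-significant-first order: 16 01 EC 28.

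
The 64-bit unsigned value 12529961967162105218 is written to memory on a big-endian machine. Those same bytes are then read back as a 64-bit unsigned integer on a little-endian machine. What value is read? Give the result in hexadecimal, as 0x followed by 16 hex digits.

0x821DDAC5055EE3AD

12529961967162105218 in 64-bit hexadecimal is 0xADE35E05C5DA1D82.
Stored big-endian, the bytes at ascending addresses are AD E3 5E 05 C5 DA 1D 82.
Read back as little-endian, the first byte is least significant, giving 0x821DDAC5055EE3AD.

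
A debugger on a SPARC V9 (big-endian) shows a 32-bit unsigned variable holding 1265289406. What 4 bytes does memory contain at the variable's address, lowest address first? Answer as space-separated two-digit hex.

4B 6A C8 BE

1265289406 in hexadecimal, padded to 32 bits, is 0x4B6AC8BE.
Split into bytes (most-significant first): 4B 6A C8 BE.
Big-endian stores the most-significant byte at the lowest address.
So the memory order matches the most-significant-first order: 4B 6A C8 BE.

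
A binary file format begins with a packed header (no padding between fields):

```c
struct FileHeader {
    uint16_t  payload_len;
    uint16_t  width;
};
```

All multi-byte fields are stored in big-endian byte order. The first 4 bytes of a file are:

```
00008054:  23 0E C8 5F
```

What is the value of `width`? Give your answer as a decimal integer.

`width` follows `payload_len` (2 bytes), so it starts at byte offset 2 and occupies 2 bytes.
Bytes at offsets 2..3: C8 5F.
In big-endian order the high byte comes first in memory.
The bytes are already most-significant first: 0xC85F.
0xC85F = 51295.

51295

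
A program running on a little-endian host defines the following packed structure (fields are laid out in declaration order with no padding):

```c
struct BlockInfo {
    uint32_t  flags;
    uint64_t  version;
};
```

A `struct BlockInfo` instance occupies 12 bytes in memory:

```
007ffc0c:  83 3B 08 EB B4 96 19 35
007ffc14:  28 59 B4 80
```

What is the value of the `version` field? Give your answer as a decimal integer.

9274135561887127220

`version` follows `flags` (4 bytes), so it starts at byte offset 4 and occupies 8 bytes.
Bytes at offsets 4..11: B4 96 19 35 28 59 B4 80.
Little-endian: lowest address holds the least-significant byte.
Reassemble most-significant byte first: 80 B4 59 28 35 19 96 B4 → 0x80B45928351996B4.
0x80B45928351996B4 = 9274135561887127220.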